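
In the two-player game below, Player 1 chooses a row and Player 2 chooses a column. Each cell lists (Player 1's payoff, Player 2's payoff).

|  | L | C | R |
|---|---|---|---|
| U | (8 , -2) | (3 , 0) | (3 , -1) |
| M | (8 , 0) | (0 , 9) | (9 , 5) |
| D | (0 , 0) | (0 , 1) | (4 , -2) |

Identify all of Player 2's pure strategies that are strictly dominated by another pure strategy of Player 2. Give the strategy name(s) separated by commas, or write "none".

L, R

L: dominated, since C does at least as well everywhere (U: 0>-2, M: 9>0, D: 1>0).
Nothing dominates C: L at U (0>-2); R at U (0>-1).
R is strictly dominated by C (U: 0>-1, M: 9>5, D: 1>-2).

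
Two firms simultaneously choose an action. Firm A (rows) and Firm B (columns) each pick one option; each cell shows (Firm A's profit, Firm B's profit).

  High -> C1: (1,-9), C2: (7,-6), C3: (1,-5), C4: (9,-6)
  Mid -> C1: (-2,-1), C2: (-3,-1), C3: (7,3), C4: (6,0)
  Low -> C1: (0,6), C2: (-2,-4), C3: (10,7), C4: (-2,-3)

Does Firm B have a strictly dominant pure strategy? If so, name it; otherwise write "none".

C3 vs C1: High: -5>-9, Mid: 3>-1, Low: 7>6.
C3 vs C2: High: -5>-6, Mid: 3>-1, Low: 7>-4.
C3 vs C4: High: -5>-6, Mid: 3>0, Low: 7>-3.
C3 strictly beats every other strategy against every opponent action, so it is strictly dominant.

C3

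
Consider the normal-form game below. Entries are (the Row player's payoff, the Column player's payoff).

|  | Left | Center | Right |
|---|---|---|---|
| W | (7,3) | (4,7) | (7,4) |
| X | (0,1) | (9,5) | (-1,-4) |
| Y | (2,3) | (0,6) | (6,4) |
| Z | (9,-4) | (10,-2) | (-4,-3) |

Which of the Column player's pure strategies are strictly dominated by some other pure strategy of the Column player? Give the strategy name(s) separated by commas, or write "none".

Left is strictly dominated by Center (W: 7>3, X: 5>1, Y: 6>3, Z: -2>-4).
Center: no other strategy beats it everywhere (Left at W (7>3); Right at W (7>4)).
Right is strictly dominated by Center (W: 7>4, X: 5>-4, Y: 6>4, Z: -2>-3).

Left, Right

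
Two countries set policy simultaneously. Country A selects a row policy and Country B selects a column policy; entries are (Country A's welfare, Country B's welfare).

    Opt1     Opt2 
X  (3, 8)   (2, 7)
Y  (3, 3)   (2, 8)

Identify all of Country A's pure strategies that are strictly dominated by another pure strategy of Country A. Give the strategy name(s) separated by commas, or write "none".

X is not dominated — it holds its own against Y at Opt1 (3=3).
Y is not dominated — it holds its own against X at Opt1 (3=3).

none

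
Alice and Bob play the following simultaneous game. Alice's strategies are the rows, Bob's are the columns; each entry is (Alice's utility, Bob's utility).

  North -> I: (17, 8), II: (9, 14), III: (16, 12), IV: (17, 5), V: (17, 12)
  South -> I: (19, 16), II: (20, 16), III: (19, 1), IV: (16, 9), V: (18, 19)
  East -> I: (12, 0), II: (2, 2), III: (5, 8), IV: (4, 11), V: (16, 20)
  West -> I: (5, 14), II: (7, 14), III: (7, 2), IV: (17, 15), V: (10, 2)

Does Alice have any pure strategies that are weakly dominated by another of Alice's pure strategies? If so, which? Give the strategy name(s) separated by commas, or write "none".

East, West

North is not dominated — it holds its own against South at IV (17>16); East at I (17>12); West at I (17>5).
South: no other strategy beats it everywhere (North at I (19>17); East at I (19>12); West at I (19>5)).
East: dominated, since North does at least as well everywhere (I: 17>12, II: 9>2, III: 16>5, IV: 17>4, V: 17>16).
North weakly dominates West — I: 17>5, II: 9>7, III: 16>7, IV: 17=17, V: 17>10.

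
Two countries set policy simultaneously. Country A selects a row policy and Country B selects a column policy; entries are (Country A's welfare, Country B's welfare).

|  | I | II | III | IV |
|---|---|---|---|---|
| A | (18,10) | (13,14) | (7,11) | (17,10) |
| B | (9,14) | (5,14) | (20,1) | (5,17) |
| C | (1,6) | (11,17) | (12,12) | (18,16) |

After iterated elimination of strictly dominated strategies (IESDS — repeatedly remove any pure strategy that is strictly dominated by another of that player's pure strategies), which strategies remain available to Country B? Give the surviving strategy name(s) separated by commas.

Country B's strategy III is strictly dominated by II (A: 14>11, B: 14>1, C: 17>12) and is removed.
Country A's strategy B is strictly dominated by A (I: 18>9, II: 13>5, IV: 17>5) and is removed.
For Country B, II strictly dominates I on the remaining rows (A: 14>10, C: 17>6); eliminate I.
For Country B, II strictly dominates IV on the remaining rows (A: 14>10, C: 17>16); eliminate IV.
Row C is eliminated: A beats it against every remaining column (II: 13>11).
Among the remaining strategies, none is strictly dominated by another pure strategy of the same player, so the elimination stops.
Surviving strategies — Country A: {A}; Country B: {II}.

II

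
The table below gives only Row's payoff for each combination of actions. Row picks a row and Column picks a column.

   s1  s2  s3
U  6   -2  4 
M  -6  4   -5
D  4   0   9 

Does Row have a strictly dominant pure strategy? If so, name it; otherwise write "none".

U fails to dominate M at s2 (-2<4).
M fails to dominate U at s1 (-6<6).
D fails to dominate U at s1 (4<6).
No single strategy dominates all the others.

none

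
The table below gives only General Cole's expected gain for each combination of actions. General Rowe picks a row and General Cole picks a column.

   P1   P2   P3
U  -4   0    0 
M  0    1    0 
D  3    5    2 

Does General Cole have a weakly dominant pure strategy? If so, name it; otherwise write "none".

P2 vs P1: U: 0>-4, M: 1>0, D: 5>3.
P2 vs P3: U: 0=0, M: 1>0, D: 5>2.
P2 is at least as good as every other strategy against every opponent action, so it is weakly dominant.

P2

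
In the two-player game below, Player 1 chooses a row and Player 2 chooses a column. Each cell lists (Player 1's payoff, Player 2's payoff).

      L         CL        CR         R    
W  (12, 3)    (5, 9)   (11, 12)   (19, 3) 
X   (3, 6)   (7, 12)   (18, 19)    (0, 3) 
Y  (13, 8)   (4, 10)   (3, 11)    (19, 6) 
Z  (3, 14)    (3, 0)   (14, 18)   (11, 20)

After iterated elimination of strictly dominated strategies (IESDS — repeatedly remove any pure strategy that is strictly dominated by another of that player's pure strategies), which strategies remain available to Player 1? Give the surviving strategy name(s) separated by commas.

W, X, Y, Z

Player 2's strategy L is strictly dominated by CR (W: 12>3, X: 19>6, Y: 11>8, Z: 18>14) and is removed.
Column CL is eliminated: CR beats it against every remaining row (W: 12>9, X: 19>12, Y: 11>10, Z: 18>0).
Among the remaining strategies, none is strictly dominated by another pure strategy of the same player, so the elimination stops.
Surviving strategies — Player 1: {W, X, Y, Z}; Player 2: {CR, R}.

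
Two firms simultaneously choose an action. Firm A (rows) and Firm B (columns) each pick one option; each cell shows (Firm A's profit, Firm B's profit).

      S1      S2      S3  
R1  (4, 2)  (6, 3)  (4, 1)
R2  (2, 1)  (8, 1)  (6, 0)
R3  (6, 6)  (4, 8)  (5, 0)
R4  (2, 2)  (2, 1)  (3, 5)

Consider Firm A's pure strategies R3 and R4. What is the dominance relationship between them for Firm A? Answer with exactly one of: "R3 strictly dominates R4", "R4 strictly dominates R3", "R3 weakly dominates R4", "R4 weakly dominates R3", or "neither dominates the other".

R3 strictly dominates R4

R3's payoffs vs R4's, by Firm B's action — S1: 6>2, S2: 4>2, S3: 5>3.
Every comparison favours R3, so R3 strictly dominates R4.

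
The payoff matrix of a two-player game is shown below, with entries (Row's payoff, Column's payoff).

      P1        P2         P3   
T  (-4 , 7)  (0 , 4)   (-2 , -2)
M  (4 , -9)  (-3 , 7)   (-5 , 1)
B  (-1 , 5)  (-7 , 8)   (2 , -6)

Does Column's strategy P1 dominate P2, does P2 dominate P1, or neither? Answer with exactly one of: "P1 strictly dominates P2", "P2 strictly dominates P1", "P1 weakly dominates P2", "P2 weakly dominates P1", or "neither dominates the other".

P1's payoffs vs P2's, by Row's action — T: 7>4, M: -9<7, B: 5<8.
P1 does better at T but worse at M, B; neither strategy dominates the other.

neither dominates the other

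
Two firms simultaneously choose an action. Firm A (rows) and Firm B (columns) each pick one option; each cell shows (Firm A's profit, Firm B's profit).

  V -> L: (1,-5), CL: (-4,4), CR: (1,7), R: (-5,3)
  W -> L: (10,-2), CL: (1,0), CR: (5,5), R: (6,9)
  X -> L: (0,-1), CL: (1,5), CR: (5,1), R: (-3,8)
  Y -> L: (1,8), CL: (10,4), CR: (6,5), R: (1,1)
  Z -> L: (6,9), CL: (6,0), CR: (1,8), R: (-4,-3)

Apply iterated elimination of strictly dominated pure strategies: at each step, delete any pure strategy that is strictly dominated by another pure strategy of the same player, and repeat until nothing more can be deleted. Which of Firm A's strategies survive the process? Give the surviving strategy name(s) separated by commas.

W, Y

Firm A's strategy V is strictly dominated by W (L: 10>1, CL: 1>-4, CR: 5>1, R: 6>-5) and is removed.
For Firm A, Y strictly dominates X on the remaining columns (L: 1>0, CL: 10>1, CR: 6>5, R: 1>-3); eliminate X.
Column CL is eliminated: CR beats it against every remaining row (W: 5>0, Y: 5>4, Z: 8>0).
For Firm A, W strictly dominates Z on the remaining columns (L: 10>6, CR: 5>1, R: 6>-4); eliminate Z.
Among the remaining strategies, none is strictly dominated by another pure strategy of the same player, so the elimination stops.
Surviving strategies — Firm A: {W, Y}; Firm B: {L, CR, R}.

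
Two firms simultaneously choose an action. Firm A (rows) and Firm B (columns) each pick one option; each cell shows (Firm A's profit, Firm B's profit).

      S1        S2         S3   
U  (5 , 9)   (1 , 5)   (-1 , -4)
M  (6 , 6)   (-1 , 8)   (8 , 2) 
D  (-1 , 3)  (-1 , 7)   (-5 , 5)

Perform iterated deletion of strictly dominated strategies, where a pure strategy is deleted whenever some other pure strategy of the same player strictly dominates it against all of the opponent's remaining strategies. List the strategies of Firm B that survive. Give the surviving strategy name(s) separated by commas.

S1, S2

Firm A's strategy D is strictly dominated by U (S1: 5>-1, S2: 1>-1, S3: -1>-5) and is removed.
Column S3 is eliminated: S1 beats it against every remaining row (U: 9>-4, M: 6>2).
Among the remaining strategies, none is strictly dominated by another pure strategy of the same player, so the elimination stops.
Surviving strategies — Firm A: {U, M}; Firm B: {S1, S2}.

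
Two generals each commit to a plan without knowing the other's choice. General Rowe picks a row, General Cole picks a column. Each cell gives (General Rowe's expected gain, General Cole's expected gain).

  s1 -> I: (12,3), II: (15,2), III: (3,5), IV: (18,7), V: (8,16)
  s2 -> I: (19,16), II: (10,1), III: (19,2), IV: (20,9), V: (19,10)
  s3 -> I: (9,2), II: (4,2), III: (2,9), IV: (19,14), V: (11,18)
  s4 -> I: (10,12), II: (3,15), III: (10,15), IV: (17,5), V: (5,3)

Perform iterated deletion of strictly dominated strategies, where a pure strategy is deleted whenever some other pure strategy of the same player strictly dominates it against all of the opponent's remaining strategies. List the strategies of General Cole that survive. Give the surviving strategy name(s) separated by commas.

Row s3 is eliminated: s2 beats it against every remaining column (I: 19>9, II: 10>4, III: 19>2, IV: 20>19, V: 19>11).
For General Rowe, s2 strictly dominates s4 on the remaining columns (I: 19>10, II: 10>3, III: 19>10, IV: 20>17, V: 19>5); eliminate s4.
General Cole's strategy II is strictly dominated by I (s1: 3>2, s2: 16>1) and is removed.
General Rowe's strategy s1 is strictly dominated by s2 (I: 19>12, III: 19>3, IV: 20>18, V: 19>8) and is removed.
General Cole's strategy III is strictly dominated by I (s2: 16>2) and is removed.
General Cole's strategy IV is strictly dominated by I (s2: 16>9) and is removed.
For General Cole, I strictly dominates V on the remaining rows (s2: 16>10); eliminate V.
Among the remaining strategies, none is strictly dominated by another pure strategy of the same player, so the elimination stops.
Surviving strategies — General Rowe: {s2}; General Cole: {I}.

I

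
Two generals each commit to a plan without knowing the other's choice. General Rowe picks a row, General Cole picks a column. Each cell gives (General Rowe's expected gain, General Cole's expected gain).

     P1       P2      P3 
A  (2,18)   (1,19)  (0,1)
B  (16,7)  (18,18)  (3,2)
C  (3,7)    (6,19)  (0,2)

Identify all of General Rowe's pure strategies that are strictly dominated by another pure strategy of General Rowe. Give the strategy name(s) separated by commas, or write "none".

A: dominated, since B does at least as well everywhere (P1: 16>2, P2: 18>1, P3: 3>0).
B is not dominated — it holds its own against A at P1 (16>2); C at P1 (16>3).
C: dominated, since B does at least as well everywhere (P1: 16>3, P2: 18>6, P3: 3>0).

A, C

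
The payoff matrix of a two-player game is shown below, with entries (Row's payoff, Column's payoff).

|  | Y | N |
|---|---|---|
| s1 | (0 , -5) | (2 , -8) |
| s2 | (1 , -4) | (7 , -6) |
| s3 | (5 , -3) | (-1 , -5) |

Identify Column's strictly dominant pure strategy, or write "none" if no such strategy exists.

Y

Y vs N: s1: -5>-8, s2: -4>-6, s3: -3>-5.
Y strictly beats every other strategy against every opponent action, so it is strictly dominant.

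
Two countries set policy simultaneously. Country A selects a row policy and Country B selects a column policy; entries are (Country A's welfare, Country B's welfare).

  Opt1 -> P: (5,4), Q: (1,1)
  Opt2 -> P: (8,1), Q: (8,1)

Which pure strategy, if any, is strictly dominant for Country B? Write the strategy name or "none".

P fails to dominate Q at Opt2 (1=1).
Q fails to dominate P at Opt1 (1<4).
No single strategy dominates all the others.

none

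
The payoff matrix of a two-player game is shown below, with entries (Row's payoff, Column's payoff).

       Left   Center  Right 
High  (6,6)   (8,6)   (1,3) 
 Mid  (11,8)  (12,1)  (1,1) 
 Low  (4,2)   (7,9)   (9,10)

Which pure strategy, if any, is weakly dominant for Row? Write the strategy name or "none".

none

High fails to dominate Mid at Left (6<11).
Mid fails to dominate Low at Right (1<9).
Low fails to dominate High at Left (4<6).
No single strategy dominates all the others.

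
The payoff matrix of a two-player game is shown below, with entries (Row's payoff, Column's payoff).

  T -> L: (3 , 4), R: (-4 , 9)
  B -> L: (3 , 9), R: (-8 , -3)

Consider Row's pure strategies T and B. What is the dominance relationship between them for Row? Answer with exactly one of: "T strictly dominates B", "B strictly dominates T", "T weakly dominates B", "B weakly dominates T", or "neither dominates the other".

Compare T to B across every action of Column: L: 3=3, R: -4>-8.
T is at least as good everywhere and strictly better somewhere (tied only at L), so T weakly but not strictly dominates B.

T weakly dominates B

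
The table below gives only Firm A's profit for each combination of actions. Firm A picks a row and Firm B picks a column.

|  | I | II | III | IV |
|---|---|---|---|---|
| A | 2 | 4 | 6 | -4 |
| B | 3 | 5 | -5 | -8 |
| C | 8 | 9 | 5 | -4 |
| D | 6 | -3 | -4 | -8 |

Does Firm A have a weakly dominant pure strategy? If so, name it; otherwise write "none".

A fails to dominate B at I (2<3).
B fails to dominate A at III (-5<6).
C fails to dominate A at III (5<6).
D fails to dominate A at II (-3<4).
No single strategy dominates all the others.

none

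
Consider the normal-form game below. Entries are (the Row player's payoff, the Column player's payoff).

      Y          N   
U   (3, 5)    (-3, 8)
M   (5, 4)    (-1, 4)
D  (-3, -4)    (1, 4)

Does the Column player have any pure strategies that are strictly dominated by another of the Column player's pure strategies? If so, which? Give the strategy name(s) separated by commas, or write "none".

Y: no other strategy beats it everywhere (N at M (4=4)).
N is not dominated — it holds its own against Y at U (8>5).

none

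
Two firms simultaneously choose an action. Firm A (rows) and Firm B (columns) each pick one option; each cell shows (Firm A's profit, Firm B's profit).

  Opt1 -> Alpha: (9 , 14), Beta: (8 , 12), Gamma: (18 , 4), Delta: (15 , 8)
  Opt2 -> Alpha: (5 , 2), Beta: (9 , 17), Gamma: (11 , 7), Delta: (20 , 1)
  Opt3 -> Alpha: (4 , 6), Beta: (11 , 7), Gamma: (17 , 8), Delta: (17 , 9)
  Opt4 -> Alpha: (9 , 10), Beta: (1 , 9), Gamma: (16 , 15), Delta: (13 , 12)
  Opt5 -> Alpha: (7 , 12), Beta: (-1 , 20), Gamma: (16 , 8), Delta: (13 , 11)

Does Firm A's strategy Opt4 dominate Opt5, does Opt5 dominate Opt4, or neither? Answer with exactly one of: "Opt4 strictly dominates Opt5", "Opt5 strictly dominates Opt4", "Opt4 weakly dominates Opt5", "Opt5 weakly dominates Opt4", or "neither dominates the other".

Compare Opt4 to Opt5 across each choice by Firm B: Alpha: 9>7, Beta: 1>-1, Gamma: 16=16, Delta: 13=13.
Opt4 is at least as good everywhere and strictly better somewhere (tied only at Gamma, Delta), so Opt4 weakly but not strictly dominates Opt5.

Opt4 weakly dominates Opt5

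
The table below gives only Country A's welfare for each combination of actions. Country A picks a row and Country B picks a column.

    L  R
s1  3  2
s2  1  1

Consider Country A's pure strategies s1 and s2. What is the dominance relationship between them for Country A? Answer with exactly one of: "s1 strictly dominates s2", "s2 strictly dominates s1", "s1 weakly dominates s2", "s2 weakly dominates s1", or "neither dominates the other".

s1 strictly dominates s2

s1's payoffs vs s2's, by Country B's action — L: 3>1, R: 2>1.
s1 gives a strictly higher payoff against each choice by Country B, so s1 strictly dominates s2.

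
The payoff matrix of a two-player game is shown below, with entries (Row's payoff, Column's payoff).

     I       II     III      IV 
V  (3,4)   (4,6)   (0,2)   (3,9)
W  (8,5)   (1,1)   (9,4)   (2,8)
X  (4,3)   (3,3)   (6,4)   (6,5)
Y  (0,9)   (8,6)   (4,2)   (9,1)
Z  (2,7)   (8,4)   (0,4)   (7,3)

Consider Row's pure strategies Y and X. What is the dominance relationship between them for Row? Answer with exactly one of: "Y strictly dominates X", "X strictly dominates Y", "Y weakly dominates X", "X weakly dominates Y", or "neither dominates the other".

Compare Y to X across each opponent action: I: 0<4, II: 8>3, III: 4<6, IV: 9>6.
Y does better at II, IV but worse at I, III; neither strategy dominates the other.

neither dominates the other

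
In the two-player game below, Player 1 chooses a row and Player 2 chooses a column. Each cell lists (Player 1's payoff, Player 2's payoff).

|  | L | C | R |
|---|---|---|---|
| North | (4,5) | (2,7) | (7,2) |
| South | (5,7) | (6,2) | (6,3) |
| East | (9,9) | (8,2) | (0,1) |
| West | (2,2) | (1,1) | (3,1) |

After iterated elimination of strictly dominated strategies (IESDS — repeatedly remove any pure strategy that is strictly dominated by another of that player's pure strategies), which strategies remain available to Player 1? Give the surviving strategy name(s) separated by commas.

Row West is eliminated: North beats it against every remaining column (L: 4>2, C: 2>1, R: 7>3).
For Player 2, L strictly dominates R on the remaining rows (North: 5>2, South: 7>3, East: 9>1); eliminate R.
For Player 1, South strictly dominates North on the remaining columns (L: 5>4, C: 6>2); eliminate North.
Row South is eliminated: East beats it against every remaining column (L: 9>5, C: 8>6).
Column C is eliminated: L beats it against every remaining row (East: 9>2).
Among the remaining strategies, none is strictly dominated by another pure strategy of the same player, so the elimination stops.
Surviving strategies — Player 1: {East}; Player 2: {L}.

East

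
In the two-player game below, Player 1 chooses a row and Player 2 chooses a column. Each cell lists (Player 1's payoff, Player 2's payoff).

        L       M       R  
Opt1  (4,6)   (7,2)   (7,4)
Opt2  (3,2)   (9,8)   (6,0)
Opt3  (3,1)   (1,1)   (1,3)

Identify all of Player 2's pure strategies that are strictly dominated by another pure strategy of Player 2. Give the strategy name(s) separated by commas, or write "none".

L is not dominated — it holds its own against M at Opt1 (6>2); R at Opt1 (6>4).
M: no other strategy beats it everywhere (L at Opt2 (8>2); R at Opt2 (8>0)).
R is not dominated — it holds its own against L at Opt3 (3>1); M at Opt1 (4>2).

none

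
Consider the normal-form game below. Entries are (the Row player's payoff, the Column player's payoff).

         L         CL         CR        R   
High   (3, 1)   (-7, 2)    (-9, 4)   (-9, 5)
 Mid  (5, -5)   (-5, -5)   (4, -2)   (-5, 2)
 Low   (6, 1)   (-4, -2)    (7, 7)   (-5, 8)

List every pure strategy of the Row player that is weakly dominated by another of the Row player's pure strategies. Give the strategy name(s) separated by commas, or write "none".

High, Mid

High is weakly dominated by Mid (L: 5>3, CL: -5>-7, CR: 4>-9, R: -5>-9).
Mid: dominated, since Low does at least as well everywhere (L: 6>5, CL: -4>-5, CR: 7>4, R: -5=-5).
Low: no other strategy beats it everywhere (High at L (6>3); Mid at L (6>5)).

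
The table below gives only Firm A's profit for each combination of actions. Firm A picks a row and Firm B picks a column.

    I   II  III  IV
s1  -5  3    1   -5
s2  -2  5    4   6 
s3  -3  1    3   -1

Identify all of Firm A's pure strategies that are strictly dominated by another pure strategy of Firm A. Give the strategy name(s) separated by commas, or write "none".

s1: dominated, since s2 does at least as well everywhere (I: -2>-5, II: 5>3, III: 4>1, IV: 6>-5).
s2 is not dominated — it holds its own against s1 at I (-2>-5); s3 at I (-2>-3).
s3: dominated, since s2 does at least as well everywhere (I: -2>-3, II: 5>1, III: 4>3, IV: 6>-1).

s1, s3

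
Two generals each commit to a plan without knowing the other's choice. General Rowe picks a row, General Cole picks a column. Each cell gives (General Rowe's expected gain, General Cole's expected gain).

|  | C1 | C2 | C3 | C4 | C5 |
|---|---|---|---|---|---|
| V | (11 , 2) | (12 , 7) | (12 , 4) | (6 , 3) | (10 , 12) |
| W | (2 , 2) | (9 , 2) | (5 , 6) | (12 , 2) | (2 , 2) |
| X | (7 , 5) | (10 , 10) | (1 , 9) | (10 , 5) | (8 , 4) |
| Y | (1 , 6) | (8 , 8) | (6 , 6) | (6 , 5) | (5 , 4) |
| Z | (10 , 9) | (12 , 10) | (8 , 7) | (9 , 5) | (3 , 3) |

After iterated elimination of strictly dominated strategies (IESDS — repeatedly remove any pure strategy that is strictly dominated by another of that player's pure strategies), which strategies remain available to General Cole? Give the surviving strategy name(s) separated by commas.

C2, C5

For General Cole, C3 strictly dominates C4 on the remaining rows (V: 4>3, W: 6>2, X: 9>5, Y: 6>5, Z: 7>5); eliminate C4.
For General Rowe, V strictly dominates W on the remaining columns (C1: 11>2, C2: 12>9, C3: 12>5, C5: 10>2); eliminate W.
Row X is eliminated: V beats it against every remaining column (C1: 11>7, C2: 12>10, C3: 12>1, C5: 10>8).
General Rowe's strategy Y is strictly dominated by V (C1: 11>1, C2: 12>8, C3: 12>6, C5: 10>5) and is removed.
For General Cole, C2 strictly dominates C1 on the remaining rows (V: 7>2, Z: 10>9); eliminate C1.
General Cole's strategy C3 is strictly dominated by C2 (V: 7>4, Z: 10>7) and is removed.
Among the remaining strategies, none is strictly dominated by another pure strategy of the same player, so the elimination stops.
Surviving strategies — General Rowe: {V, Z}; General Cole: {C2, C5}.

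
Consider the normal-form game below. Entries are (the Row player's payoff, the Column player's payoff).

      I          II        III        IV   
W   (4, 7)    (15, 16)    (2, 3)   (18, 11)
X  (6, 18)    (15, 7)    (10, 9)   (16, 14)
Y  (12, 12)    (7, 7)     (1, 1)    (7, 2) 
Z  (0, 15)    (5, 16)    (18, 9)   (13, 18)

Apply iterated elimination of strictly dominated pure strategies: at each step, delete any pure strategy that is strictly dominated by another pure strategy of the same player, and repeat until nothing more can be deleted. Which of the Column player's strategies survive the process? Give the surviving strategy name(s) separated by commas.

The Column player's strategy III is strictly dominated by I (W: 7>3, X: 18>9, Y: 12>1, Z: 15>9) and is removed.
Row Z is eliminated: W beats it against every remaining column (I: 4>0, II: 15>5, IV: 18>13).
Among the remaining strategies, none is strictly dominated by another pure strategy of the same player, so the elimination stops.
Surviving strategies — the Row player: {W, X, Y}; the Column player: {I, II, IV}.

I, II, IV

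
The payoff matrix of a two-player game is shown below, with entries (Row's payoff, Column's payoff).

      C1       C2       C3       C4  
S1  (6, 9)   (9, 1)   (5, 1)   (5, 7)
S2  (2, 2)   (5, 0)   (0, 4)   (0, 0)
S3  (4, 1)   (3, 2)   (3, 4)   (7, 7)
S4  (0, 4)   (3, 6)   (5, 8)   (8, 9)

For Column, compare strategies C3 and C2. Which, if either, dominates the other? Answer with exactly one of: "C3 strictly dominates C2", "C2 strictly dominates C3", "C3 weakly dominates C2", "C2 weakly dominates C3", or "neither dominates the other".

C3 weakly dominates C2

Compare C3 to C2 across each opponent action: S1: 1=1, S2: 4>0, S3: 4>2, S4: 8>6.
C3 is at least as good everywhere and strictly better somewhere (tied only at S1), so C3 weakly but not strictly dominates C2.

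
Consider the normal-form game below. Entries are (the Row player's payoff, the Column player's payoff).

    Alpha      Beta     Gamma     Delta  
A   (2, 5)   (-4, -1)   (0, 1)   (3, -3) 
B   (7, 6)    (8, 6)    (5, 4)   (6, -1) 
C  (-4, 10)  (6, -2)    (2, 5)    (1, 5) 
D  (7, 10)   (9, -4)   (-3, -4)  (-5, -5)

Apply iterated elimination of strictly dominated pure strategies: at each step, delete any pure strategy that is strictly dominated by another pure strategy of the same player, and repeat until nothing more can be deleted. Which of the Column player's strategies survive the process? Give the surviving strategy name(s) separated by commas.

Alpha, Beta

For the Row player, B strictly dominates A on the remaining columns (Alpha: 7>2, Beta: 8>-4, Gamma: 5>0, Delta: 6>3); eliminate A.
Row C is eliminated: B beats it against every remaining column (Alpha: 7>-4, Beta: 8>6, Gamma: 5>2, Delta: 6>1).
For the Column player, Alpha strictly dominates Gamma on the remaining rows (B: 6>4, D: 10>-4); eliminate Gamma.
For the Column player, Alpha strictly dominates Delta on the remaining rows (B: 6>-1, D: 10>-5); eliminate Delta.
Among the remaining strategies, none is strictly dominated by another pure strategy of the same player, so the elimination stops.
Surviving strategies — the Row player: {B, D}; the Column player: {Alpha, Beta}.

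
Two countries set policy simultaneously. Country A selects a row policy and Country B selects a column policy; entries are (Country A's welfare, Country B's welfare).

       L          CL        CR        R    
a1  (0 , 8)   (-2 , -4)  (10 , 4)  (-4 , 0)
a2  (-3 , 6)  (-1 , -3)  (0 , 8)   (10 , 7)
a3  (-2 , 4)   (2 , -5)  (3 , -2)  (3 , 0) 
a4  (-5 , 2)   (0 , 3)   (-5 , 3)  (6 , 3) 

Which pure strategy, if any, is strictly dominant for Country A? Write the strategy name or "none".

a1 fails to dominate a2 at CL (-2<-1).
a2 fails to dominate a1 at L (-3<0).
a3 fails to dominate a1 at L (-2<0).
a4 fails to dominate a1 at L (-5<0).
No single strategy dominates all the others.

none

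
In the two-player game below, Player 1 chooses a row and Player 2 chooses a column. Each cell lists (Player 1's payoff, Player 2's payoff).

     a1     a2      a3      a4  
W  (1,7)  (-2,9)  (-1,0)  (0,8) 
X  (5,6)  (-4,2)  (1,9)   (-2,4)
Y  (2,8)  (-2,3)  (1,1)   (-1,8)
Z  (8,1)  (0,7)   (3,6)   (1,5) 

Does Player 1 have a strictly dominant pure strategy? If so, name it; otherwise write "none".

Z vs W: a1: 8>1, a2: 0>-2, a3: 3>-1, a4: 1>0.
Z vs X: a1: 8>5, a2: 0>-4, a3: 3>1, a4: 1>-2.
Z vs Y: a1: 8>2, a2: 0>-2, a3: 3>1, a4: 1>-1.
Z strictly beats every other strategy against every opponent action, so it is strictly dominant.

Z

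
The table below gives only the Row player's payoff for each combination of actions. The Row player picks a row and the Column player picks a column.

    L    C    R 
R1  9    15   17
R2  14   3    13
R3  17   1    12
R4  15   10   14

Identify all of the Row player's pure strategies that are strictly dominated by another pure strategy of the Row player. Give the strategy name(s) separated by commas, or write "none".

R2

R1: no other strategy beats it everywhere (R2 at C (15>3); R3 at C (15>1); R4 at C (15>10)).
R4 strictly dominates R2 — L: 15>14, C: 10>3, R: 14>13.
R3: no other strategy beats it everywhere (R1 at L (17>9); R2 at L (17>14); R4 at L (17>15)).
R4 is not dominated — it holds its own against R1 at L (15>9); R2 at L (15>14); R3 at C (10>1).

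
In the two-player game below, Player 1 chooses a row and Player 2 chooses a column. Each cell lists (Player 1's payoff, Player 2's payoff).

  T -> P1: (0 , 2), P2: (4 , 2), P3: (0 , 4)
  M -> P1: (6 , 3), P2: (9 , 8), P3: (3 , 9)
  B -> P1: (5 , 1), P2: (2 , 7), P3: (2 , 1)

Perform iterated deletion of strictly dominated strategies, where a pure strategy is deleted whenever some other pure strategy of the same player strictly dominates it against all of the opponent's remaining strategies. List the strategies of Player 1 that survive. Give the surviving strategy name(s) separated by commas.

Row T is eliminated: M beats it against every remaining column (P1: 6>0, P2: 9>4, P3: 3>0).
Player 1's strategy B is strictly dominated by M (P1: 6>5, P2: 9>2, P3: 3>2) and is removed.
Column P1 is eliminated: P2 beats it against every remaining row (M: 8>3).
Column P2 is eliminated: P3 beats it against every remaining row (M: 9>8).
Among the remaining strategies, none is strictly dominated by another pure strategy of the same player, so the elimination stops.
Surviving strategies — Player 1: {M}; Player 2: {P3}.

M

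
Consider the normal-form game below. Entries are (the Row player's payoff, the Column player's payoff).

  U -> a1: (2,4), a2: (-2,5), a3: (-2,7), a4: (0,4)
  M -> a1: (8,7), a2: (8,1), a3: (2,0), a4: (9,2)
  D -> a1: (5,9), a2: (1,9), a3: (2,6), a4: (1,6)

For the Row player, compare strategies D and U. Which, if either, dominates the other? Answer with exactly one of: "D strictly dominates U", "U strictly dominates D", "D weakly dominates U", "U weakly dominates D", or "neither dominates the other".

D strictly dominates U

Compare D to U across each choice by the Column player: a1: 5>2, a2: 1>-2, a3: 2>-2, a4: 1>0.
Every comparison favours D, so D strictly dominates U.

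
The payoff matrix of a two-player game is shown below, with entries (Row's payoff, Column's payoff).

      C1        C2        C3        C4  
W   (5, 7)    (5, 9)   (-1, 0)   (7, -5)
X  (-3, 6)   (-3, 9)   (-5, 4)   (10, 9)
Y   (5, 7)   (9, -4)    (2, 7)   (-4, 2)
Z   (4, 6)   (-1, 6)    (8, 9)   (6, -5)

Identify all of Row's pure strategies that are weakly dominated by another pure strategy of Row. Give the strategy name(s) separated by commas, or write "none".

none

Nothing dominates W: X at C1 (5>-3); Y at C4 (7>-4); Z at C1 (5>4).
Nothing dominates X: W at C4 (10>7); Y at C4 (10>-4); Z at C4 (10>6).
Nothing dominates Y: W at C2 (9>5); X at C1 (5>-3); Z at C1 (5>4).
Nothing dominates Z: W at C3 (8>-1); X at C1 (4>-3); Y at C3 (8>2).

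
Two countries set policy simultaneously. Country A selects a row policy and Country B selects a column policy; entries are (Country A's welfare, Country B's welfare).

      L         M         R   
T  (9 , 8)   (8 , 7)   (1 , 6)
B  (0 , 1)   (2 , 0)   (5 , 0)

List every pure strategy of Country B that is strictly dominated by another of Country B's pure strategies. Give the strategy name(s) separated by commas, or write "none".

M, R

L is not dominated — it holds its own against M at T (8>7); R at T (8>6).
M: dominated, since L does at least as well everywhere (T: 8>7, B: 1>0).
L strictly dominates R — T: 8>6, B: 1>0.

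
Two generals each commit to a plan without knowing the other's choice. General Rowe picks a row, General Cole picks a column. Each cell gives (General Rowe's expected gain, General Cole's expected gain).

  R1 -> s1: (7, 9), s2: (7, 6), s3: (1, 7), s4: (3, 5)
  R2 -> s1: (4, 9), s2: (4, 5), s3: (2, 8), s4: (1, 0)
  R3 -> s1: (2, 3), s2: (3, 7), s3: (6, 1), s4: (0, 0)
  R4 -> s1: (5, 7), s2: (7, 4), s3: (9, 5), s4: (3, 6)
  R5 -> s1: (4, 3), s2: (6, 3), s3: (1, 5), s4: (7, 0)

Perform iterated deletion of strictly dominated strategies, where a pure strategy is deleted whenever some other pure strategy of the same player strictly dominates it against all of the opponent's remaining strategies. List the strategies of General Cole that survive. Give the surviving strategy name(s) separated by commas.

Row R2 is eliminated: R4 beats it against every remaining column (s1: 5>4, s2: 7>4, s3: 9>2, s4: 3>1).
General Rowe's strategy R3 is strictly dominated by R4 (s1: 5>2, s2: 7>3, s3: 9>6, s4: 3>0) and is removed.
Column s2 is eliminated: s3 beats it against every remaining row (R1: 7>6, R4: 5>4, R5: 5>3).
General Cole's strategy s4 is strictly dominated by s1 (R1: 9>5, R4: 7>6, R5: 3>0) and is removed.
General Rowe's strategy R5 is strictly dominated by R4 (s1: 5>4, s3: 9>1) and is removed.
For General Cole, s1 strictly dominates s3 on the remaining rows (R1: 9>7, R4: 7>5); eliminate s3.
Row R4 is eliminated: R1 beats it against every remaining column (s1: 7>5).
Among the remaining strategies, none is strictly dominated by another pure strategy of the same player, so the elimination stops.
Surviving strategies — General Rowe: {R1}; General Cole: {s1}.

s1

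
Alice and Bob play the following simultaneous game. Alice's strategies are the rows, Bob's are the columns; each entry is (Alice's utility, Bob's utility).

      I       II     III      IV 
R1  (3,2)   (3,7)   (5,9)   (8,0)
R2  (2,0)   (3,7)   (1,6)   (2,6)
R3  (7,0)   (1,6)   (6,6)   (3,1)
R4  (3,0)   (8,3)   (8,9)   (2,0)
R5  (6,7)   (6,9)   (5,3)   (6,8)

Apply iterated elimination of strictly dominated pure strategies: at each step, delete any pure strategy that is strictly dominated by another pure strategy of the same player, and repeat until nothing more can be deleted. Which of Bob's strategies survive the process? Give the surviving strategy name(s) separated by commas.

III

Alice's strategy R2 is strictly dominated by R5 (I: 6>2, II: 6>3, III: 5>1, IV: 6>2) and is removed.
Bob's strategy I is strictly dominated by II (R1: 7>2, R3: 6>0, R4: 3>0, R5: 9>7) and is removed.
Bob's strategy IV is strictly dominated by II (R1: 7>0, R3: 6>1, R4: 3>0, R5: 9>8) and is removed.
Row R1 is eliminated: R4 beats it against every remaining column (II: 8>3, III: 8>5).
For Alice, R4 strictly dominates R3 on the remaining columns (II: 8>1, III: 8>6); eliminate R3.
Row R5 is eliminated: R4 beats it against every remaining column (II: 8>6, III: 8>5).
Column II is eliminated: III beats it against every remaining row (R4: 9>3).
Among the remaining strategies, none is strictly dominated by another pure strategy of the same player, so the elimination stops.
Surviving strategies — Alice: {R4}; Bob: {III}.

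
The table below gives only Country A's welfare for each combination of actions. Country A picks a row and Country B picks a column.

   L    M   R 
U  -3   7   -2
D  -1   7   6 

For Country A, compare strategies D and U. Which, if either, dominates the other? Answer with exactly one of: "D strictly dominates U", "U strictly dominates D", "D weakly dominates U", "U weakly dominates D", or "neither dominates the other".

Compare D to U across each opponent action: L: -1>-3, M: 7=7, R: 6>-2.
D is at least as good everywhere and strictly better somewhere (tied only at M), so D weakly but not strictly dominates U.

D weakly dominates U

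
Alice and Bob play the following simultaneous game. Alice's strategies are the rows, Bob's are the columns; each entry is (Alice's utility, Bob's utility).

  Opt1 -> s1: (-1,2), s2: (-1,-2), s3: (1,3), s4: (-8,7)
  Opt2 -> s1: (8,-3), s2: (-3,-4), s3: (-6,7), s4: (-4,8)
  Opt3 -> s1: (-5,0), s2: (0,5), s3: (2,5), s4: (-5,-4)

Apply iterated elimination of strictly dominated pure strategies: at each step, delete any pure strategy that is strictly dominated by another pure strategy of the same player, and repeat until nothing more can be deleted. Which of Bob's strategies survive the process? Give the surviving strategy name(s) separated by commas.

s2, s3, s4

For Bob, s3 strictly dominates s1 on the remaining rows (Opt1: 3>2, Opt2: 7>-3, Opt3: 5>0); eliminate s1.
For Alice, Opt3 strictly dominates Opt1 on the remaining columns (s2: 0>-1, s3: 2>1, s4: -5>-8); eliminate Opt1.
Among the remaining strategies, none is strictly dominated by another pure strategy of the same player, so the elimination stops.
Surviving strategies — Alice: {Opt2, Opt3}; Bob: {s2, s3, s4}.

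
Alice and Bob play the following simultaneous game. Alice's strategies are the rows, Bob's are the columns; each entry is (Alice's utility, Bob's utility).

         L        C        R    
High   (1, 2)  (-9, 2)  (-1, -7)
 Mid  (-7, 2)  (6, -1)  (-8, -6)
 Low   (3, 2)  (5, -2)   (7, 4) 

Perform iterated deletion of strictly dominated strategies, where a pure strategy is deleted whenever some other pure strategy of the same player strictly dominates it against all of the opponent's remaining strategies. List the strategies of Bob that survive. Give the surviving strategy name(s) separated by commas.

For Alice, Low strictly dominates High on the remaining columns (L: 3>1, C: 5>-9, R: 7>-1); eliminate High.
Bob's strategy C is strictly dominated by L (Mid: 2>-1, Low: 2>-2) and is removed.
Row Mid is eliminated: Low beats it against every remaining column (L: 3>-7, R: 7>-8).
For Bob, R strictly dominates L on the remaining rows (Low: 4>2); eliminate L.
Among the remaining strategies, none is strictly dominated by another pure strategy of the same player, so the elimination stops.
Surviving strategies — Alice: {Low}; Bob: {R}.

R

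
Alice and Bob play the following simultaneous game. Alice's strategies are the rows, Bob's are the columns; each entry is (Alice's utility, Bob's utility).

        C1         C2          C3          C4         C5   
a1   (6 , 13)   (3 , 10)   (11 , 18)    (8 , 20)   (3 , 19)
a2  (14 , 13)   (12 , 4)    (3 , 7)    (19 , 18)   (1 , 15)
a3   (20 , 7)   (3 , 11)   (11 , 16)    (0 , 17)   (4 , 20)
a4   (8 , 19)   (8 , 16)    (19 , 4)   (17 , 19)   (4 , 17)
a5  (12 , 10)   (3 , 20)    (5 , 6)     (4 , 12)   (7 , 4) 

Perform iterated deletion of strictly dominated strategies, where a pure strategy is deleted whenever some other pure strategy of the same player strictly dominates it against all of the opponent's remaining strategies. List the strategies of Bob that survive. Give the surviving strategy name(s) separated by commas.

For Alice, a4 strictly dominates a1 on the remaining columns (C1: 8>6, C2: 8>3, C3: 19>11, C4: 17>8, C5: 4>3); eliminate a1.
For Bob, C4 strictly dominates C3 on the remaining rows (a2: 18>7, a3: 17>16, a4: 19>4, a5: 12>6); eliminate C3.
Among the remaining strategies, none is strictly dominated by another pure strategy of the same player, so the elimination stops.
Surviving strategies — Alice: {a2, a3, a4, a5}; Bob: {C1, C2, C4, C5}.

C1, C2, C4, C5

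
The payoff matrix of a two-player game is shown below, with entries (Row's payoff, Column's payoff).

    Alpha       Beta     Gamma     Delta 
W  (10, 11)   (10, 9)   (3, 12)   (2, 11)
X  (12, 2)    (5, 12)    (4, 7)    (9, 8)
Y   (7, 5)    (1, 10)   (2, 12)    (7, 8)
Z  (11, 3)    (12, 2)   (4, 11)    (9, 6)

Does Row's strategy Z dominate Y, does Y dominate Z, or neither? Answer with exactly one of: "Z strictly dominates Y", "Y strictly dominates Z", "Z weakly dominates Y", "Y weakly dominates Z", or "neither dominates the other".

Z strictly dominates Y

Compare Z to Y across every action of Column: Alpha: 11>7, Beta: 12>1, Gamma: 4>2, Delta: 9>7.
Every comparison favours Z, so Z strictly dominates Y.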